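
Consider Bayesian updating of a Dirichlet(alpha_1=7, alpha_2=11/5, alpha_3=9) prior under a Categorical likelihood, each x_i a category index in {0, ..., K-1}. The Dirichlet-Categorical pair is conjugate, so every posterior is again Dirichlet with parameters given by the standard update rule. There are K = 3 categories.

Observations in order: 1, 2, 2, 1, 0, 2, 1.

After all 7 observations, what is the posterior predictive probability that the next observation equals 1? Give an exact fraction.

obs 1: x=1 → posterior Dirichlet(7, 16/5, 9)
obs 2: x=2 → posterior Dirichlet(7, 16/5, 10)
obs 3: x=2 → posterior Dirichlet(7, 16/5, 11)
obs 4: x=1 → posterior Dirichlet(7, 21/5, 11)
obs 5: x=0 → posterior Dirichlet(8, 21/5, 11)
obs 6: x=2 → posterior Dirichlet(8, 21/5, 12)
obs 7: x=1 → posterior Dirichlet(8, 26/5, 12)

13/63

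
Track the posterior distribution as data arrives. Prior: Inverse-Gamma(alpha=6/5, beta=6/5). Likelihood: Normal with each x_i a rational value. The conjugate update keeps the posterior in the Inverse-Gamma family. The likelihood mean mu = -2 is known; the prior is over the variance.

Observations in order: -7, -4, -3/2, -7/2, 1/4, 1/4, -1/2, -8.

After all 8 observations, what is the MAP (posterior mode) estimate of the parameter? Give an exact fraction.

obs 1: x=-7 → posterior Inverse-Gamma(17/10, 137/10)
obs 2: x=-4 → posterior Inverse-Gamma(11/5, 157/10)
obs 3: x=-3/2 → posterior Inverse-Gamma(27/10, 633/40)
obs 4: x=-7/2 → posterior Inverse-Gamma(16/5, 339/20)
obs 5: x=1/4 → posterior Inverse-Gamma(37/10, 3117/160)
obs 6: x=1/4 → posterior Inverse-Gamma(21/5, 1761/80)
obs 7: x=-1/2 → posterior Inverse-Gamma(47/10, 1851/80)
obs 8: x=-8 → posterior Inverse-Gamma(26/5, 3291/80)

3291/496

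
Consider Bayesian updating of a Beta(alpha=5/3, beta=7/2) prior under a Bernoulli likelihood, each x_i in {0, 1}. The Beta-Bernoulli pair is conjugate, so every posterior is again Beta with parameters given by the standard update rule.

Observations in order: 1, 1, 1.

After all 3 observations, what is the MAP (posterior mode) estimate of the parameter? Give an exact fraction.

22/37

obs 1: x=1 → posterior Beta(8/3, 7/2)
obs 2: x=1 → posterior Beta(11/3, 7/2)
obs 3: x=1 → posterior Beta(14/3, 7/2)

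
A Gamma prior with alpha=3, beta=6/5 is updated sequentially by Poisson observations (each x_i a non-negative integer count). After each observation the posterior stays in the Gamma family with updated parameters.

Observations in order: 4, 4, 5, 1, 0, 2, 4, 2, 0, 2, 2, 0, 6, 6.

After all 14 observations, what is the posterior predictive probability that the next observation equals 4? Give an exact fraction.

11014894410422938788212699802315457936735038004852879784291608879822881877770895360000/76177348045866392339289727720615561750424801402395196724001565744957137343033038019601

obs 1: x=4 → posterior Gamma(7, 11/5)
obs 2: x=4 → posterior Gamma(11, 16/5)
obs 3: x=5 → posterior Gamma(16, 21/5)
obs 4: x=1 → posterior Gamma(17, 26/5)
obs 5: x=0 → posterior Gamma(17, 31/5)
obs 6: x=2 → posterior Gamma(19, 36/5)
obs 7: x=4 → posterior Gamma(23, 41/5)
obs 8: x=2 → posterior Gamma(25, 46/5)
obs 9: x=0 → posterior Gamma(25, 51/5)
obs 10: x=2 → posterior Gamma(27, 56/5)
obs 11: x=2 → posterior Gamma(29, 61/5)
obs 12: x=0 → posterior Gamma(29, 66/5)
obs 13: x=6 → posterior Gamma(35, 71/5)
obs 14: x=6 → posterior Gamma(41, 76/5)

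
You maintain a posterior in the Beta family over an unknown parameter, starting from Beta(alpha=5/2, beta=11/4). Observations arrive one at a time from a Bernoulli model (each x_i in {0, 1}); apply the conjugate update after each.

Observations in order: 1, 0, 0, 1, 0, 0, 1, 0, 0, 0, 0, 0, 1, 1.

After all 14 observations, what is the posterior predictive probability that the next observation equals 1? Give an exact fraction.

30/77

obs 1: x=1 → posterior Beta(7/2, 11/4)
obs 2: x=0 → posterior Beta(7/2, 15/4)
obs 3: x=0 → posterior Beta(7/2, 19/4)
obs 4: x=1 → posterior Beta(9/2, 19/4)
obs 5: x=0 → posterior Beta(9/2, 23/4)
obs 6: x=0 → posterior Beta(9/2, 27/4)
obs 7: x=1 → posterior Beta(11/2, 27/4)
obs 8: x=0 → posterior Beta(11/2, 31/4)
obs 9: x=0 → posterior Beta(11/2, 35/4)
obs 10: x=0 → posterior Beta(11/2, 39/4)
obs 11: x=0 → posterior Beta(11/2, 43/4)
obs 12: x=0 → posterior Beta(11/2, 47/4)
obs 13: x=1 → posterior Beta(13/2, 47/4)
obs 14: x=1 → posterior Beta(15/2, 47/4)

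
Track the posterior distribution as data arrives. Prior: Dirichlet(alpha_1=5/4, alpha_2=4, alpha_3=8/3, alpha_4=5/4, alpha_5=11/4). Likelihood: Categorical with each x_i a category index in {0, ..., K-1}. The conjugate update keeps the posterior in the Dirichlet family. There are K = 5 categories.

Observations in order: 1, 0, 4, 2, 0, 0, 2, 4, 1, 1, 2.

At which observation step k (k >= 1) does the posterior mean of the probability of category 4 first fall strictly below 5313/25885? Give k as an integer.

obs 1: x=1 → posterior Dirichlet(5/4, 5, 8/3, 5/4, 11/4)
obs 2: x=0 → posterior Dirichlet(9/4, 5, 8/3, 5/4, 11/4)
obs 3: x=4 → posterior Dirichlet(9/4, 5, 8/3, 5/4, 15/4)
obs 4: x=2 → posterior Dirichlet(9/4, 5, 11/3, 5/4, 15/4)
obs 5: x=0 → posterior Dirichlet(13/4, 5, 11/3, 5/4, 15/4)
obs 6: x=0 → posterior Dirichlet(17/4, 5, 11/3, 5/4, 15/4)
obs 7: x=2 → posterior Dirichlet(17/4, 5, 14/3, 5/4, 15/4)
obs 8: x=4 → posterior Dirichlet(17/4, 5, 14/3, 5/4, 19/4)
obs 9: x=1 → posterior Dirichlet(17/4, 6, 14/3, 5/4, 19/4)
obs 10: x=1 → posterior Dirichlet(17/4, 7, 14/3, 5/4, 19/4)
obs 11: x=2 → posterior Dirichlet(17/4, 7, 17/3, 5/4, 19/4)

k = 2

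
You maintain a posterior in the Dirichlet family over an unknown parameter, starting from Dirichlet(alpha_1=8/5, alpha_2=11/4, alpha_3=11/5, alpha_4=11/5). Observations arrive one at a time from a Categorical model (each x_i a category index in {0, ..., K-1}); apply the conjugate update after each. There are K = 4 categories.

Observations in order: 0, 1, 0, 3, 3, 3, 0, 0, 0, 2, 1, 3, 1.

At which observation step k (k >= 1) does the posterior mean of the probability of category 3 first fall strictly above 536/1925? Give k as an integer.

k = 5

obs 1: x=0 → posterior Dirichlet(13/5, 11/4, 11/5, 11/5)
obs 2: x=1 → posterior Dirichlet(13/5, 15/4, 11/5, 11/5)
obs 3: x=0 → posterior Dirichlet(18/5, 15/4, 11/5, 11/5)
obs 4: x=3 → posterior Dirichlet(18/5, 15/4, 11/5, 16/5)
obs 5: x=3 → posterior Dirichlet(18/5, 15/4, 11/5, 21/5)
obs 6: x=3 → posterior Dirichlet(18/5, 15/4, 11/5, 26/5)
obs 7: x=0 → posterior Dirichlet(23/5, 15/4, 11/5, 26/5)
obs 8: x=0 → posterior Dirichlet(28/5, 15/4, 11/5, 26/5)
obs 9: x=0 → posterior Dirichlet(33/5, 15/4, 11/5, 26/5)
obs 10: x=2 → posterior Dirichlet(33/5, 15/4, 16/5, 26/5)
obs 11: x=1 → posterior Dirichlet(33/5, 19/4, 16/5, 26/5)
obs 12: x=3 → posterior Dirichlet(33/5, 19/4, 16/5, 31/5)
obs 13: x=1 → posterior Dirichlet(33/5, 23/4, 16/5, 31/5)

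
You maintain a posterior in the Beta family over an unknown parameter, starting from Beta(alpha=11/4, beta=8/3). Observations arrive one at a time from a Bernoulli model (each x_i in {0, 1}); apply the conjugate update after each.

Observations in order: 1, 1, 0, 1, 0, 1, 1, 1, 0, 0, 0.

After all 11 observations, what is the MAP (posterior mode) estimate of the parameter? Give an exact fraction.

obs 1: x=1 → posterior Beta(15/4, 8/3)
obs 2: x=1 → posterior Beta(19/4, 8/3)
obs 3: x=0 → posterior Beta(19/4, 11/3)
obs 4: x=1 → posterior Beta(23/4, 11/3)
obs 5: x=0 → posterior Beta(23/4, 14/3)
obs 6: x=1 → posterior Beta(27/4, 14/3)
obs 7: x=1 → posterior Beta(31/4, 14/3)
obs 8: x=1 → posterior Beta(35/4, 14/3)
obs 9: x=0 → posterior Beta(35/4, 17/3)
obs 10: x=0 → posterior Beta(35/4, 20/3)
obs 11: x=0 → posterior Beta(35/4, 23/3)

93/173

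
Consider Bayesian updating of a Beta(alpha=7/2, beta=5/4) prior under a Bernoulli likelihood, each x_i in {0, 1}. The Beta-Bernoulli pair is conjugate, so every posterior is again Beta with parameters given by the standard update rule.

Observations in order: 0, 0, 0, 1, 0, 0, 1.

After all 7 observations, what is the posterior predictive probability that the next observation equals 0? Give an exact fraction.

obs 1: x=0 → posterior Beta(7/2, 9/4)
obs 2: x=0 → posterior Beta(7/2, 13/4)
obs 3: x=0 → posterior Beta(7/2, 17/4)
obs 4: x=1 → posterior Beta(9/2, 17/4)
obs 5: x=0 → posterior Beta(9/2, 21/4)
obs 6: x=0 → posterior Beta(9/2, 25/4)
obs 7: x=1 → posterior Beta(11/2, 25/4)

25/47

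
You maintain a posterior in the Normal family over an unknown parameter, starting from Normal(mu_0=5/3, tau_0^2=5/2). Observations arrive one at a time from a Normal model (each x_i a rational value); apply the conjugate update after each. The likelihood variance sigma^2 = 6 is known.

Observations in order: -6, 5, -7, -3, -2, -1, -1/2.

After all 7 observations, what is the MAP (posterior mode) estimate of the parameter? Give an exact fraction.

-105/94

obs 1: x=-6 → posterior Normal(-10/17, 30/17)
obs 2: x=5 → posterior Normal(15/22, 15/11)
obs 3: x=-7 → posterior Normal(-20/27, 10/9)
obs 4: x=-3 → posterior Normal(-35/32, 15/16)
obs 5: x=-2 → posterior Normal(-45/37, 30/37)
obs 6: x=-1 → posterior Normal(-25/21, 5/7)
obs 7: x=-1/2 → posterior Normal(-105/94, 30/47)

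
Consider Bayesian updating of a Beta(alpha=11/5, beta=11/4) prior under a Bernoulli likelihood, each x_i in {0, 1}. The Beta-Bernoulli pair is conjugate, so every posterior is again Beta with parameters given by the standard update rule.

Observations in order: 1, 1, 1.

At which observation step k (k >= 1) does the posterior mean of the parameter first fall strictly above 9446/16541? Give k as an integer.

k = 2

obs 1: x=1 → posterior Beta(16/5, 11/4)
obs 2: x=1 → posterior Beta(21/5, 11/4)
obs 3: x=1 → posterior Beta(26/5, 11/4)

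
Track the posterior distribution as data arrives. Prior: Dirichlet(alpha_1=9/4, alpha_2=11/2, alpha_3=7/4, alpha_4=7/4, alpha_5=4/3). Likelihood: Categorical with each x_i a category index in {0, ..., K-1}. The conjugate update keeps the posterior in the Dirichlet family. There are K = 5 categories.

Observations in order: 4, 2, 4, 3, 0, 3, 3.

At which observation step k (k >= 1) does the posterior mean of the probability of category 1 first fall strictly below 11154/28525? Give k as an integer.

obs 1: x=4 → posterior Dirichlet(9/4, 11/2, 7/4, 7/4, 7/3)
obs 2: x=2 → posterior Dirichlet(9/4, 11/2, 11/4, 7/4, 7/3)
obs 3: x=4 → posterior Dirichlet(9/4, 11/2, 11/4, 7/4, 10/3)
obs 4: x=3 → posterior Dirichlet(9/4, 11/2, 11/4, 11/4, 10/3)
obs 5: x=0 → posterior Dirichlet(13/4, 11/2, 11/4, 11/4, 10/3)
obs 6: x=3 → posterior Dirichlet(13/4, 11/2, 11/4, 15/4, 10/3)
obs 7: x=3 → posterior Dirichlet(13/4, 11/2, 11/4, 19/4, 10/3)

k = 2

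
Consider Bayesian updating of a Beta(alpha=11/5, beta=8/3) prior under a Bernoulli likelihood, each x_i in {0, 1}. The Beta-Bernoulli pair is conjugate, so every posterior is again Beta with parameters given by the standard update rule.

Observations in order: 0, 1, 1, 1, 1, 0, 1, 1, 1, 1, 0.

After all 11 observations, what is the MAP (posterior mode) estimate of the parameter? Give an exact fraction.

obs 1: x=0 → posterior Beta(11/5, 11/3)
obs 2: x=1 → posterior Beta(16/5, 11/3)
obs 3: x=1 → posterior Beta(21/5, 11/3)
obs 4: x=1 → posterior Beta(26/5, 11/3)
obs 5: x=1 → posterior Beta(31/5, 11/3)
obs 6: x=0 → posterior Beta(31/5, 14/3)
obs 7: x=1 → posterior Beta(36/5, 14/3)
obs 8: x=1 → posterior Beta(41/5, 14/3)
obs 9: x=1 → posterior Beta(46/5, 14/3)
obs 10: x=1 → posterior Beta(51/5, 14/3)
obs 11: x=0 → posterior Beta(51/5, 17/3)

69/104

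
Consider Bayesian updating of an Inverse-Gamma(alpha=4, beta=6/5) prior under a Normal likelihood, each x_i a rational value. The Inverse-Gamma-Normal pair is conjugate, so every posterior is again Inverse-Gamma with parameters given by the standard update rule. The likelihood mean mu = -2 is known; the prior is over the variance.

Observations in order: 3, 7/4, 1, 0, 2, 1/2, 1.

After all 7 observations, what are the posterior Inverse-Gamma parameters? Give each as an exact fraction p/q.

alpha=15/2, beta=6857/160

obs 1: x=3 → posterior Inverse-Gamma(9/2, 137/10)
obs 2: x=7/4 → posterior Inverse-Gamma(5, 3317/160)
obs 3: x=1 → posterior Inverse-Gamma(11/2, 4037/160)
obs 4: x=0 → posterior Inverse-Gamma(6, 4357/160)
obs 5: x=2 → posterior Inverse-Gamma(13/2, 5637/160)
obs 6: x=1/2 → posterior Inverse-Gamma(7, 6137/160)
obs 7: x=1 → posterior Inverse-Gamma(15/2, 6857/160)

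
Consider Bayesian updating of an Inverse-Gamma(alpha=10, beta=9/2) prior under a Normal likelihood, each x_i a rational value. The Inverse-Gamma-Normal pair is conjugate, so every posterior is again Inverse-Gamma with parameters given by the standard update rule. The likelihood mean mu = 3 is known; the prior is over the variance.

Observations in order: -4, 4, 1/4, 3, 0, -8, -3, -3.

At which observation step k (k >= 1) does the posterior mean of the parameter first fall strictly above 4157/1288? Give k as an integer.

obs 1: x=-4 → posterior Inverse-Gamma(21/2, 29)
obs 2: x=4 → posterior Inverse-Gamma(11, 59/2)
obs 3: x=1/4 → posterior Inverse-Gamma(23/2, 1065/32)
obs 4: x=3 → posterior Inverse-Gamma(12, 1065/32)
obs 5: x=0 → posterior Inverse-Gamma(25/2, 1209/32)
obs 6: x=-8 → posterior Inverse-Gamma(13, 3145/32)
obs 7: x=-3 → posterior Inverse-Gamma(27/2, 3721/32)
obs 8: x=-3 → posterior Inverse-Gamma(14, 4297/32)

k = 5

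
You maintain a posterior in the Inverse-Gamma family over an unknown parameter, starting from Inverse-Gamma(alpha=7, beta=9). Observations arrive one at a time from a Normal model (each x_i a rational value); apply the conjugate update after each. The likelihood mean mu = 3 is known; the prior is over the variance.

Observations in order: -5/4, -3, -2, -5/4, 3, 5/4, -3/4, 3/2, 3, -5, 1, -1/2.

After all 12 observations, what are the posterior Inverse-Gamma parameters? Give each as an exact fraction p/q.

obs 1: x=-5/4 → posterior Inverse-Gamma(15/2, 577/32)
obs 2: x=-3 → posterior Inverse-Gamma(8, 1153/32)
obs 3: x=-2 → posterior Inverse-Gamma(17/2, 1553/32)
obs 4: x=-5/4 → posterior Inverse-Gamma(9, 921/16)
obs 5: x=3 → posterior Inverse-Gamma(19/2, 921/16)
obs 6: x=5/4 → posterior Inverse-Gamma(10, 1891/32)
obs 7: x=-3/4 → posterior Inverse-Gamma(21/2, 529/8)
obs 8: x=3/2 → posterior Inverse-Gamma(11, 269/4)
obs 9: x=3 → posterior Inverse-Gamma(23/2, 269/4)
obs 10: x=-5 → posterior Inverse-Gamma(12, 397/4)
obs 11: x=1 → posterior Inverse-Gamma(25/2, 405/4)
obs 12: x=-1/2 → posterior Inverse-Gamma(13, 859/8)

alpha=13, beta=859/8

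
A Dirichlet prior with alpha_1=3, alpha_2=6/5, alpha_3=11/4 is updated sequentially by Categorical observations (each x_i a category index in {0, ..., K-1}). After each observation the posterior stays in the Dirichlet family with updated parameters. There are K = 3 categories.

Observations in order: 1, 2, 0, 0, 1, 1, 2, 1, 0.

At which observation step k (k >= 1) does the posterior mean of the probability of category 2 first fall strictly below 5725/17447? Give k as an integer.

obs 1: x=1 → posterior Dirichlet(3, 11/5, 11/4)
obs 2: x=2 → posterior Dirichlet(3, 11/5, 15/4)
obs 3: x=0 → posterior Dirichlet(4, 11/5, 15/4)
obs 4: x=0 → posterior Dirichlet(5, 11/5, 15/4)
obs 5: x=1 → posterior Dirichlet(5, 16/5, 15/4)
obs 6: x=1 → posterior Dirichlet(5, 21/5, 15/4)
obs 7: x=2 → posterior Dirichlet(5, 21/5, 19/4)
obs 8: x=1 → posterior Dirichlet(5, 26/5, 19/4)
obs 9: x=0 → posterior Dirichlet(6, 26/5, 19/4)

k = 5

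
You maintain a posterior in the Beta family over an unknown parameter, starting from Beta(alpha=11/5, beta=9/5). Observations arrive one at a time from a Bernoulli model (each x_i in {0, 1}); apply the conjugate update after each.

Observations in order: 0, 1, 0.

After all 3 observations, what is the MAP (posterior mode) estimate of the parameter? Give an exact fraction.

11/25

obs 1: x=0 → posterior Beta(11/5, 14/5)
obs 2: x=1 → posterior Beta(16/5, 14/5)
obs 3: x=0 → posterior Beta(16/5, 19/5)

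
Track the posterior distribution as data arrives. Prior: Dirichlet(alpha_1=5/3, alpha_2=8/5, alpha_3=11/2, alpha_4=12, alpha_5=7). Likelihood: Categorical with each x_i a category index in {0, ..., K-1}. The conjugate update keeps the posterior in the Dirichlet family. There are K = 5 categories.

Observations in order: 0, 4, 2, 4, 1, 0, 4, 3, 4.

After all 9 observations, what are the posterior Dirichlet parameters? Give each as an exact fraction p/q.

obs 1: x=0 → posterior Dirichlet(8/3, 8/5, 11/2, 12, 7)
obs 2: x=4 → posterior Dirichlet(8/3, 8/5, 11/2, 12, 8)
obs 3: x=2 → posterior Dirichlet(8/3, 8/5, 13/2, 12, 8)
obs 4: x=4 → posterior Dirichlet(8/3, 8/5, 13/2, 12, 9)
obs 5: x=1 → posterior Dirichlet(8/3, 13/5, 13/2, 12, 9)
obs 6: x=0 → posterior Dirichlet(11/3, 13/5, 13/2, 12, 9)
obs 7: x=4 → posterior Dirichlet(11/3, 13/5, 13/2, 12, 10)
obs 8: x=3 → posterior Dirichlet(11/3, 13/5, 13/2, 13, 10)
obs 9: x=4 → posterior Dirichlet(11/3, 13/5, 13/2, 13, 11)

alpha_1=11/3, alpha_2=13/5, alpha_3=13/2, alpha_4=13, alpha_5=11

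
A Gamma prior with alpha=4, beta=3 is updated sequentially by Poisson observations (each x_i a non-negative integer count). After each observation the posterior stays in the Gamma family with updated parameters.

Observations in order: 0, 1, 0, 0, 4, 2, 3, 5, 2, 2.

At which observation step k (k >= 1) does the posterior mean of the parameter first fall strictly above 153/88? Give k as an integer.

k = 9

obs 1: x=0 → posterior Gamma(4, 4)
obs 2: x=1 → posterior Gamma(5, 5)
obs 3: x=0 → posterior Gamma(5, 6)
obs 4: x=0 → posterior Gamma(5, 7)
obs 5: x=4 → posterior Gamma(9, 8)
obs 6: x=2 → posterior Gamma(11, 9)
obs 7: x=3 → posterior Gamma(14, 10)
obs 8: x=5 → posterior Gamma(19, 11)
obs 9: x=2 → posterior Gamma(21, 12)
obs 10: x=2 → posterior Gamma(23, 13)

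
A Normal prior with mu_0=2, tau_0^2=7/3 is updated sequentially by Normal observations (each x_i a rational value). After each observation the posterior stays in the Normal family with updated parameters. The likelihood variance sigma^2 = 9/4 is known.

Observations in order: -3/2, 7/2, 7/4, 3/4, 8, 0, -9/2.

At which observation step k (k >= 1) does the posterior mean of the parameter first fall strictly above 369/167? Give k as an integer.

k = 5

obs 1: x=-3/2 → posterior Normal(12/55, 63/55)
obs 2: x=7/2 → posterior Normal(110/83, 63/83)
obs 3: x=7/4 → posterior Normal(53/37, 21/37)
obs 4: x=3/4 → posterior Normal(180/139, 63/139)
obs 5: x=8 → posterior Normal(404/167, 63/167)
obs 6: x=0 → posterior Normal(404/195, 21/65)
obs 7: x=-9/2 → posterior Normal(278/223, 63/223)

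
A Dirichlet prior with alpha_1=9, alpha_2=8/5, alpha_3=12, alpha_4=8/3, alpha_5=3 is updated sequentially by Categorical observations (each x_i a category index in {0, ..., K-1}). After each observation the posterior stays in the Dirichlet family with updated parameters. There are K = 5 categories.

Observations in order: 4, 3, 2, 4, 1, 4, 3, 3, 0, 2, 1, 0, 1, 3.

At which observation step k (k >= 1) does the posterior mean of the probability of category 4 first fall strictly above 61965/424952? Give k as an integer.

obs 1: x=4 → posterior Dirichlet(9, 8/5, 12, 8/3, 4)
obs 2: x=3 → posterior Dirichlet(9, 8/5, 12, 11/3, 4)
obs 3: x=2 → posterior Dirichlet(9, 8/5, 13, 11/3, 4)
obs 4: x=4 → posterior Dirichlet(9, 8/5, 13, 11/3, 5)
obs 5: x=1 → posterior Dirichlet(9, 13/5, 13, 11/3, 5)
obs 6: x=4 → posterior Dirichlet(9, 13/5, 13, 11/3, 6)
obs 7: x=3 → posterior Dirichlet(9, 13/5, 13, 14/3, 6)
obs 8: x=3 → posterior Dirichlet(9, 13/5, 13, 17/3, 6)
obs 9: x=0 → posterior Dirichlet(10, 13/5, 13, 17/3, 6)
obs 10: x=2 → posterior Dirichlet(10, 13/5, 14, 17/3, 6)
obs 11: x=1 → posterior Dirichlet(10, 18/5, 14, 17/3, 6)
obs 12: x=0 → posterior Dirichlet(11, 18/5, 14, 17/3, 6)
obs 13: x=1 → posterior Dirichlet(11, 23/5, 14, 17/3, 6)
obs 14: x=3 → posterior Dirichlet(11, 23/5, 14, 20/3, 6)

k = 4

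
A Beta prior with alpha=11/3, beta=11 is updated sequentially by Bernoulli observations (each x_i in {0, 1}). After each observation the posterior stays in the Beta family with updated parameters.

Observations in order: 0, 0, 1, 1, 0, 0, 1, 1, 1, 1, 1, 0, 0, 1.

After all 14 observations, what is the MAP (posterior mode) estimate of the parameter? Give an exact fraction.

2/5

obs 1: x=0 → posterior Beta(11/3, 12)
obs 2: x=0 → posterior Beta(11/3, 13)
obs 3: x=1 → posterior Beta(14/3, 13)
obs 4: x=1 → posterior Beta(17/3, 13)
obs 5: x=0 → posterior Beta(17/3, 14)
obs 6: x=0 → posterior Beta(17/3, 15)
obs 7: x=1 → posterior Beta(20/3, 15)
obs 8: x=1 → posterior Beta(23/3, 15)
obs 9: x=1 → posterior Beta(26/3, 15)
obs 10: x=1 → posterior Beta(29/3, 15)
obs 11: x=1 → posterior Beta(32/3, 15)
obs 12: x=0 → posterior Beta(32/3, 16)
obs 13: x=0 → posterior Beta(32/3, 17)
obs 14: x=1 → posterior Beta(35/3, 17)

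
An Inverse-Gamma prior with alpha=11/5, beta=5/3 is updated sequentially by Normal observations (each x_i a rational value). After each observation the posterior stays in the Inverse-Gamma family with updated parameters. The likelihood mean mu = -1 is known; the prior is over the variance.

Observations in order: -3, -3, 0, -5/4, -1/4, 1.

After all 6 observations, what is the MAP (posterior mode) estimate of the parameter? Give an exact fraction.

2035/1488

obs 1: x=-3 → posterior Inverse-Gamma(27/10, 11/3)
obs 2: x=-3 → posterior Inverse-Gamma(16/5, 17/3)
obs 3: x=0 → posterior Inverse-Gamma(37/10, 37/6)
obs 4: x=-5/4 → posterior Inverse-Gamma(21/5, 595/96)
obs 5: x=-1/4 → posterior Inverse-Gamma(47/10, 311/48)
obs 6: x=1 → posterior Inverse-Gamma(26/5, 407/48)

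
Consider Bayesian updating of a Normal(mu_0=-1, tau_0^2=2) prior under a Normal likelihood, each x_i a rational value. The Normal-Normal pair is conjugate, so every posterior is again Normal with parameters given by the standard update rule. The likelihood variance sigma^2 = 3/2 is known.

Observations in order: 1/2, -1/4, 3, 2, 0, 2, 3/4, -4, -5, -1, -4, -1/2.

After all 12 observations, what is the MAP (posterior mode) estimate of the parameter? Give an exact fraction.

-29/51

obs 1: x=1/2 → posterior Normal(-1/7, 6/7)
obs 2: x=-1/4 → posterior Normal(-2/11, 6/11)
obs 3: x=3 → posterior Normal(2/3, 2/5)
obs 4: x=2 → posterior Normal(18/19, 6/19)
obs 5: x=0 → posterior Normal(18/23, 6/23)
obs 6: x=2 → posterior Normal(26/27, 2/9)
obs 7: x=3/4 → posterior Normal(29/31, 6/31)
obs 8: x=-4 → posterior Normal(13/35, 6/35)
obs 9: x=-5 → posterior Normal(-7/39, 2/13)
obs 10: x=-1 → posterior Normal(-11/43, 6/43)
obs 11: x=-4 → posterior Normal(-27/47, 6/47)
obs 12: x=-1/2 → posterior Normal(-29/51, 2/17)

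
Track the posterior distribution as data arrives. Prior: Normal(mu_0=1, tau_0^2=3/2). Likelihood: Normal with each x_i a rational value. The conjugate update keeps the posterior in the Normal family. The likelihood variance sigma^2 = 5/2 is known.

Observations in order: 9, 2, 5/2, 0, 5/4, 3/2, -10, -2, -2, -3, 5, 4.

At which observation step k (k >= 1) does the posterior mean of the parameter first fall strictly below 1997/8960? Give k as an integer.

obs 1: x=9 → posterior Normal(4, 15/16)
obs 2: x=2 → posterior Normal(38/11, 15/22)
obs 3: x=5/2 → posterior Normal(13/4, 15/28)
obs 4: x=0 → posterior Normal(91/34, 15/34)
obs 5: x=5/4 → posterior Normal(197/80, 3/8)
obs 6: x=3/2 → posterior Normal(215/92, 15/46)
obs 7: x=-10 → posterior Normal(95/104, 15/52)
obs 8: x=-2 → posterior Normal(71/116, 15/58)
obs 9: x=-2 → posterior Normal(47/128, 15/64)
obs 10: x=-3 → posterior Normal(11/140, 3/14)
obs 11: x=5 → posterior Normal(71/152, 15/76)
obs 12: x=4 → posterior Normal(119/164, 15/82)

k = 10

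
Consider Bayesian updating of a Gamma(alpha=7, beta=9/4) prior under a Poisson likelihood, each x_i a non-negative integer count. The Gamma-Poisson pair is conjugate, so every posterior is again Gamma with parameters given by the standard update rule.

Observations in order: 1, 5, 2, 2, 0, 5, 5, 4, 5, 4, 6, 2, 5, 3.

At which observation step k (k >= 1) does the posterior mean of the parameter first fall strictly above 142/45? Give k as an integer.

obs 1: x=1 → posterior Gamma(8, 13/4)
obs 2: x=5 → posterior Gamma(13, 17/4)
obs 3: x=2 → posterior Gamma(15, 21/4)
obs 4: x=2 → posterior Gamma(17, 25/4)
obs 5: x=0 → posterior Gamma(17, 29/4)
obs 6: x=5 → posterior Gamma(22, 33/4)
obs 7: x=5 → posterior Gamma(27, 37/4)
obs 8: x=4 → posterior Gamma(31, 41/4)
obs 9: x=5 → posterior Gamma(36, 45/4)
obs 10: x=4 → posterior Gamma(40, 49/4)
obs 11: x=6 → posterior Gamma(46, 53/4)
obs 12: x=2 → posterior Gamma(48, 57/4)
obs 13: x=5 → posterior Gamma(53, 61/4)
obs 14: x=3 → posterior Gamma(56, 65/4)

k = 9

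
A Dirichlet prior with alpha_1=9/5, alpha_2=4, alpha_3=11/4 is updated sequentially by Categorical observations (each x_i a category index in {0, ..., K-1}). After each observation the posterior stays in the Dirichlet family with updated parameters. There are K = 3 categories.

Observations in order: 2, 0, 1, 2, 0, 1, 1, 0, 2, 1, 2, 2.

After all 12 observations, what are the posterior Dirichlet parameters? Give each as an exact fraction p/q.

obs 1: x=2 → posterior Dirichlet(9/5, 4, 15/4)
obs 2: x=0 → posterior Dirichlet(14/5, 4, 15/4)
obs 3: x=1 → posterior Dirichlet(14/5, 5, 15/4)
obs 4: x=2 → posterior Dirichlet(14/5, 5, 19/4)
obs 5: x=0 → posterior Dirichlet(19/5, 5, 19/4)
obs 6: x=1 → posterior Dirichlet(19/5, 6, 19/4)
obs 7: x=1 → posterior Dirichlet(19/5, 7, 19/4)
obs 8: x=0 → posterior Dirichlet(24/5, 7, 19/4)
obs 9: x=2 → posterior Dirichlet(24/5, 7, 23/4)
obs 10: x=1 → posterior Dirichlet(24/5, 8, 23/4)
obs 11: x=2 → posterior Dirichlet(24/5, 8, 27/4)
obs 12: x=2 → posterior Dirichlet(24/5, 8, 31/4)

alpha_1=24/5, alpha_2=8, alpha_3=31/4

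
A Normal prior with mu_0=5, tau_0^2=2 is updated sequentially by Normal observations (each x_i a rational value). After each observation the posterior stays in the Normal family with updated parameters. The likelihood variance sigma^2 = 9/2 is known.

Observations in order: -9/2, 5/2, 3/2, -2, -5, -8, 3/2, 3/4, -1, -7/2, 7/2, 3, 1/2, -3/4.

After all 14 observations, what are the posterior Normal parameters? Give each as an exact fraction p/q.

mu_0=-1/65, tau_0^2=18/65

obs 1: x=-9/2 → posterior Normal(27/13, 18/13)
obs 2: x=5/2 → posterior Normal(37/17, 18/17)
obs 3: x=3/2 → posterior Normal(43/21, 6/7)
obs 4: x=-2 → posterior Normal(7/5, 18/25)
obs 5: x=-5 → posterior Normal(15/29, 18/29)
obs 6: x=-8 → posterior Normal(-17/33, 6/11)
obs 7: x=3/2 → posterior Normal(-11/37, 18/37)
obs 8: x=3/4 → posterior Normal(-8/41, 18/41)
obs 9: x=-1 → posterior Normal(-4/15, 2/5)
obs 10: x=-7/2 → posterior Normal(-26/49, 18/49)
obs 11: x=7/2 → posterior Normal(-12/53, 18/53)
obs 12: x=3 → posterior Normal(0, 6/19)
obs 13: x=1/2 → posterior Normal(2/61, 18/61)
obs 14: x=-3/4 → posterior Normal(-1/65, 18/65)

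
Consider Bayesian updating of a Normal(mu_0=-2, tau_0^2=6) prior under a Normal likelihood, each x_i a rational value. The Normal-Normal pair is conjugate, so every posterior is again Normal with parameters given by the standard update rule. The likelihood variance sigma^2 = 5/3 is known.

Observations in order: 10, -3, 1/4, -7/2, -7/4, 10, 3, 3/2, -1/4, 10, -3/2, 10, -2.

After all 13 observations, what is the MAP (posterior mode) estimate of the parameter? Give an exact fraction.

1159/478

obs 1: x=10 → posterior Normal(170/23, 30/23)
obs 2: x=-3 → posterior Normal(116/41, 30/41)
obs 3: x=1/4 → posterior Normal(241/118, 30/59)
obs 4: x=-7/2 → posterior Normal(115/154, 30/77)
obs 5: x=-7/4 → posterior Normal(26/95, 6/19)
obs 6: x=10 → posterior Normal(206/113, 30/113)
obs 7: x=3 → posterior Normal(260/131, 30/131)
obs 8: x=3/2 → posterior Normal(287/149, 30/149)
obs 9: x=-1/4 → posterior Normal(565/334, 30/167)
obs 10: x=10 → posterior Normal(5/2, 6/37)
obs 11: x=-3/2 → posterior Normal(871/406, 30/203)
obs 12: x=10 → posterior Normal(1231/442, 30/221)
obs 13: x=-2 → posterior Normal(1159/478, 30/239)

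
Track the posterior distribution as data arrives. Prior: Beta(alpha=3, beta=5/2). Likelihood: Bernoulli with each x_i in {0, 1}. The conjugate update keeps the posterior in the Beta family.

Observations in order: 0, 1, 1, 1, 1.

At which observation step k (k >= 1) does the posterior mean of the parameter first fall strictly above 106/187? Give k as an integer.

k = 3

obs 1: x=0 → posterior Beta(3, 7/2)
obs 2: x=1 → posterior Beta(4, 7/2)
obs 3: x=1 → posterior Beta(5, 7/2)
obs 4: x=1 → posterior Beta(6, 7/2)
obs 5: x=1 → posterior Beta(7, 7/2)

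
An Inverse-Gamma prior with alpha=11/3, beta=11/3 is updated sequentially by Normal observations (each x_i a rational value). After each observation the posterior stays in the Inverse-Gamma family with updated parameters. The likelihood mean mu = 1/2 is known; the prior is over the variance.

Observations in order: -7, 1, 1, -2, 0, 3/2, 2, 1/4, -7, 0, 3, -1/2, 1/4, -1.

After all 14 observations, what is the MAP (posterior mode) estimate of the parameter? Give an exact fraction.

3359/560

obs 1: x=-7 → posterior Inverse-Gamma(25/6, 763/24)
obs 2: x=1 → posterior Inverse-Gamma(14/3, 383/12)
obs 3: x=1 → posterior Inverse-Gamma(31/6, 769/24)
obs 4: x=-2 → posterior Inverse-Gamma(17/3, 211/6)
obs 5: x=0 → posterior Inverse-Gamma(37/6, 847/24)
obs 6: x=3/2 → posterior Inverse-Gamma(20/3, 859/24)
obs 7: x=2 → posterior Inverse-Gamma(43/6, 443/12)
obs 8: x=1/4 → posterior Inverse-Gamma(23/3, 3547/96)
obs 9: x=-7 → posterior Inverse-Gamma(49/6, 6247/96)
obs 10: x=0 → posterior Inverse-Gamma(26/3, 6259/96)
obs 11: x=3 → posterior Inverse-Gamma(55/6, 6559/96)
obs 12: x=-1/2 → posterior Inverse-Gamma(29/3, 6607/96)
obs 13: x=1/4 → posterior Inverse-Gamma(61/6, 3305/48)
obs 14: x=-1 → posterior Inverse-Gamma(32/3, 3359/48)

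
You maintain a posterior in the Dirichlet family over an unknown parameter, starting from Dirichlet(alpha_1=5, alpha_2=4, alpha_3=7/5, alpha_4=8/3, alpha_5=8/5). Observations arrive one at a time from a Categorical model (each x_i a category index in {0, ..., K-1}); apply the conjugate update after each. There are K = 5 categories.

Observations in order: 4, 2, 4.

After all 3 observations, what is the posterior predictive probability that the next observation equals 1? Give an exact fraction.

obs 1: x=4 → posterior Dirichlet(5, 4, 7/5, 8/3, 13/5)
obs 2: x=2 → posterior Dirichlet(5, 4, 12/5, 8/3, 13/5)
obs 3: x=4 → posterior Dirichlet(5, 4, 12/5, 8/3, 18/5)

12/53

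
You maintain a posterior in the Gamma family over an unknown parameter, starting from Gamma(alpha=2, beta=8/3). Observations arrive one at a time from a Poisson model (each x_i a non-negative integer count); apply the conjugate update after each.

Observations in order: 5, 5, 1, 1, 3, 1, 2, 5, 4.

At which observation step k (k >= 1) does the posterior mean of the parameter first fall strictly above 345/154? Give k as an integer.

k = 2

obs 1: x=5 → posterior Gamma(7, 11/3)
obs 2: x=5 → posterior Gamma(12, 14/3)
obs 3: x=1 → posterior Gamma(13, 17/3)
obs 4: x=1 → posterior Gamma(14, 20/3)
obs 5: x=3 → posterior Gamma(17, 23/3)
obs 6: x=1 → posterior Gamma(18, 26/3)
obs 7: x=2 → posterior Gamma(20, 29/3)
obs 8: x=5 → posterior Gamma(25, 32/3)
obs 9: x=4 → posterior Gamma(29, 35/3)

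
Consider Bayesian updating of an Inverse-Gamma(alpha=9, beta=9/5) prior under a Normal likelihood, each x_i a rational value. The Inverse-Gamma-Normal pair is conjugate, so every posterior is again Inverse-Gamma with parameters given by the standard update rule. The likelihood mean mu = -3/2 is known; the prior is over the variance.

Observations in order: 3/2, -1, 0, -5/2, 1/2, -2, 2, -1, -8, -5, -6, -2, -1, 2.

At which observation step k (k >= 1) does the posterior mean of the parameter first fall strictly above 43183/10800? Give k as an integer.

obs 1: x=3/2 → posterior Inverse-Gamma(19/2, 63/10)
obs 2: x=-1 → posterior Inverse-Gamma(10, 257/40)
obs 3: x=0 → posterior Inverse-Gamma(21/2, 151/20)
obs 4: x=-5/2 → posterior Inverse-Gamma(11, 161/20)
obs 5: x=1/2 → posterior Inverse-Gamma(23/2, 201/20)
obs 6: x=-2 → posterior Inverse-Gamma(12, 407/40)
obs 7: x=2 → posterior Inverse-Gamma(25/2, 163/10)
obs 8: x=-1 → posterior Inverse-Gamma(13, 657/40)
obs 9: x=-8 → posterior Inverse-Gamma(27/2, 751/20)
obs 10: x=-5 → posterior Inverse-Gamma(14, 1747/40)
obs 11: x=-6 → posterior Inverse-Gamma(29/2, 269/5)
obs 12: x=-2 → posterior Inverse-Gamma(15, 2157/40)
obs 13: x=-1 → posterior Inverse-Gamma(31/2, 1081/20)
obs 14: x=2 → posterior Inverse-Gamma(16, 2407/40)

k = 14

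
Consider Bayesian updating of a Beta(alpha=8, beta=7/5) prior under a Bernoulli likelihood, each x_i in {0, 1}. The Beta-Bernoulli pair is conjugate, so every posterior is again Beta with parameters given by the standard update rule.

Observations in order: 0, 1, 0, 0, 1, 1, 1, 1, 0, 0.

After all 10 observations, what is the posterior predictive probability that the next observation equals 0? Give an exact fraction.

32/97

obs 1: x=0 → posterior Beta(8, 12/5)
obs 2: x=1 → posterior Beta(9, 12/5)
obs 3: x=0 → posterior Beta(9, 17/5)
obs 4: x=0 → posterior Beta(9, 22/5)
obs 5: x=1 → posterior Beta(10, 22/5)
obs 6: x=1 → posterior Beta(11, 22/5)
obs 7: x=1 → posterior Beta(12, 22/5)
obs 8: x=1 → posterior Beta(13, 22/5)
obs 9: x=0 → posterior Beta(13, 27/5)
obs 10: x=0 → posterior Beta(13, 32/5)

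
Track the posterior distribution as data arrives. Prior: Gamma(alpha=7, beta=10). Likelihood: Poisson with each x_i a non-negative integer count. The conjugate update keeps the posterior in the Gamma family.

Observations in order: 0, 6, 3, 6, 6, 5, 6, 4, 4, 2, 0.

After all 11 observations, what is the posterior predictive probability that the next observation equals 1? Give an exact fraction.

3012600348451677728235065109842133555292874853459437090485620345669/13217035032142513618039644258500715884299760500166608934135475994624

obs 1: x=0 → posterior Gamma(7, 11)
obs 2: x=6 → posterior Gamma(13, 12)
obs 3: x=3 → posterior Gamma(16, 13)
obs 4: x=6 → posterior Gamma(22, 14)
obs 5: x=6 → posterior Gamma(28, 15)
obs 6: x=5 → posterior Gamma(33, 16)
obs 7: x=6 → posterior Gamma(39, 17)
obs 8: x=4 → posterior Gamma(43, 18)
obs 9: x=4 → posterior Gamma(47, 19)
obs 10: x=2 → posterior Gamma(49, 20)
obs 11: x=0 → posterior Gamma(49, 21)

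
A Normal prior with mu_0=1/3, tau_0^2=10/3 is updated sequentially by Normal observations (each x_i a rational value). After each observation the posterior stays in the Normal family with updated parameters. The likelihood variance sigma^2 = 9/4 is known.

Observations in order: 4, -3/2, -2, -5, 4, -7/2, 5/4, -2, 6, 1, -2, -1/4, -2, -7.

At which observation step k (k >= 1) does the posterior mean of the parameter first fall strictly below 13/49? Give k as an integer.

obs 1: x=4 → posterior Normal(169/67, 90/67)
obs 2: x=-3/2 → posterior Normal(109/107, 90/107)
obs 3: x=-2 → posterior Normal(29/147, 30/49)
obs 4: x=-5 → posterior Normal(-171/187, 90/187)
obs 5: x=4 → posterior Normal(-11/227, 90/227)
obs 6: x=-7/2 → posterior Normal(-151/267, 30/89)
obs 7: x=5/4 → posterior Normal(-101/307, 90/307)
obs 8: x=-2 → posterior Normal(-181/347, 90/347)
obs 9: x=6 → posterior Normal(59/387, 10/43)
obs 10: x=1 → posterior Normal(99/427, 90/427)
obs 11: x=-2 → posterior Normal(19/467, 90/467)
obs 12: x=-1/4 → posterior Normal(3/169, 30/169)
obs 13: x=-2 → posterior Normal(-71/547, 90/547)
obs 14: x=-7 → posterior Normal(-351/587, 90/587)

k = 3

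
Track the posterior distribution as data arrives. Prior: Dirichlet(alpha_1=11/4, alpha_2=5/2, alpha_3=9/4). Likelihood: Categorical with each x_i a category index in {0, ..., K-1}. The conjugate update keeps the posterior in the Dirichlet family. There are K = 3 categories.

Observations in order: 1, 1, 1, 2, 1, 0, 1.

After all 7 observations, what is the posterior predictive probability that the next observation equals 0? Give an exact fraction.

obs 1: x=1 → posterior Dirichlet(11/4, 7/2, 9/4)
obs 2: x=1 → posterior Dirichlet(11/4, 9/2, 9/4)
obs 3: x=1 → posterior Dirichlet(11/4, 11/2, 9/4)
obs 4: x=2 → posterior Dirichlet(11/4, 11/2, 13/4)
obs 5: x=1 → posterior Dirichlet(11/4, 13/2, 13/4)
obs 6: x=0 → posterior Dirichlet(15/4, 13/2, 13/4)
obs 7: x=1 → posterior Dirichlet(15/4, 15/2, 13/4)

15/58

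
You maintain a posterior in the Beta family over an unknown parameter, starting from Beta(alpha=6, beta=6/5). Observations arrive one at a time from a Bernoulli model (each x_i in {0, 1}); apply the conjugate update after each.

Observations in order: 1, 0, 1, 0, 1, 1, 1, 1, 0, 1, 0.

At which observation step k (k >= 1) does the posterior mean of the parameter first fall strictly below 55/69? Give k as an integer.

k = 2

obs 1: x=1 → posterior Beta(7, 6/5)
obs 2: x=0 → posterior Beta(7, 11/5)
obs 3: x=1 → posterior Beta(8, 11/5)
obs 4: x=0 → posterior Beta(8, 16/5)
obs 5: x=1 → posterior Beta(9, 16/5)
obs 6: x=1 → posterior Beta(10, 16/5)
obs 7: x=1 → posterior Beta(11, 16/5)
obs 8: x=1 → posterior Beta(12, 16/5)
obs 9: x=0 → posterior Beta(12, 21/5)
obs 10: x=1 → posterior Beta(13, 21/5)
obs 11: x=0 → posterior Beta(13, 26/5)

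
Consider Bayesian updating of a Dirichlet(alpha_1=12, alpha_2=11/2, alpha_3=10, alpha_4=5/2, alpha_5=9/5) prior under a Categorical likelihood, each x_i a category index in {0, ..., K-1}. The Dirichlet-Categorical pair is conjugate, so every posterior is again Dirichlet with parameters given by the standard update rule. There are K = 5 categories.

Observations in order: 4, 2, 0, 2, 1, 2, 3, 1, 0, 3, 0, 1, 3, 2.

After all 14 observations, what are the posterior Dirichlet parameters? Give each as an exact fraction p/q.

alpha_1=15, alpha_2=17/2, alpha_3=14, alpha_4=11/2, alpha_5=14/5

obs 1: x=4 → posterior Dirichlet(12, 11/2, 10, 5/2, 14/5)
obs 2: x=2 → posterior Dirichlet(12, 11/2, 11, 5/2, 14/5)
obs 3: x=0 → posterior Dirichlet(13, 11/2, 11, 5/2, 14/5)
obs 4: x=2 → posterior Dirichlet(13, 11/2, 12, 5/2, 14/5)
obs 5: x=1 → posterior Dirichlet(13, 13/2, 12, 5/2, 14/5)
obs 6: x=2 → posterior Dirichlet(13, 13/2, 13, 5/2, 14/5)
obs 7: x=3 → posterior Dirichlet(13, 13/2, 13, 7/2, 14/5)
obs 8: x=1 → posterior Dirichlet(13, 15/2, 13, 7/2, 14/5)
obs 9: x=0 → posterior Dirichlet(14, 15/2, 13, 7/2, 14/5)
obs 10: x=3 → posterior Dirichlet(14, 15/2, 13, 9/2, 14/5)
obs 11: x=0 → posterior Dirichlet(15, 15/2, 13, 9/2, 14/5)
obs 12: x=1 → posterior Dirichlet(15, 17/2, 13, 9/2, 14/5)
obs 13: x=3 → posterior Dirichlet(15, 17/2, 13, 11/2, 14/5)
obs 14: x=2 → posterior Dirichlet(15, 17/2, 14, 11/2, 14/5)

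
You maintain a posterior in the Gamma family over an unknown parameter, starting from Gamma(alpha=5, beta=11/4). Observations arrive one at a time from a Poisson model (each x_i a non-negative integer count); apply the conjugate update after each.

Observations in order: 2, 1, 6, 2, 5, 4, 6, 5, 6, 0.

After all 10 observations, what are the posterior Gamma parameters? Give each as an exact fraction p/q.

alpha=42, beta=51/4

obs 1: x=2 → posterior Gamma(7, 15/4)
obs 2: x=1 → posterior Gamma(8, 19/4)
obs 3: x=6 → posterior Gamma(14, 23/4)
obs 4: x=2 → posterior Gamma(16, 27/4)
obs 5: x=5 → posterior Gamma(21, 31/4)
obs 6: x=4 → posterior Gamma(25, 35/4)
obs 7: x=6 → posterior Gamma(31, 39/4)
obs 8: x=5 → posterior Gamma(36, 43/4)
obs 9: x=6 → posterior Gamma(42, 47/4)
obs 10: x=0 → posterior Gamma(42, 51/4)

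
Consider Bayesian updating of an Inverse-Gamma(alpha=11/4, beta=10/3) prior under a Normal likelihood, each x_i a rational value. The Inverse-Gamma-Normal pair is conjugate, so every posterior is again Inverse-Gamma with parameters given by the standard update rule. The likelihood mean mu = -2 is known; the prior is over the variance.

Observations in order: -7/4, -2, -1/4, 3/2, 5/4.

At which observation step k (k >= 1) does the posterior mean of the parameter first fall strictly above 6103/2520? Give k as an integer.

k = 4

obs 1: x=-7/4 → posterior Inverse-Gamma(13/4, 323/96)
obs 2: x=-2 → posterior Inverse-Gamma(15/4, 323/96)
obs 3: x=-1/4 → posterior Inverse-Gamma(17/4, 235/48)
obs 4: x=3/2 → posterior Inverse-Gamma(19/4, 529/48)
obs 5: x=5/4 → posterior Inverse-Gamma(21/4, 1565/96)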